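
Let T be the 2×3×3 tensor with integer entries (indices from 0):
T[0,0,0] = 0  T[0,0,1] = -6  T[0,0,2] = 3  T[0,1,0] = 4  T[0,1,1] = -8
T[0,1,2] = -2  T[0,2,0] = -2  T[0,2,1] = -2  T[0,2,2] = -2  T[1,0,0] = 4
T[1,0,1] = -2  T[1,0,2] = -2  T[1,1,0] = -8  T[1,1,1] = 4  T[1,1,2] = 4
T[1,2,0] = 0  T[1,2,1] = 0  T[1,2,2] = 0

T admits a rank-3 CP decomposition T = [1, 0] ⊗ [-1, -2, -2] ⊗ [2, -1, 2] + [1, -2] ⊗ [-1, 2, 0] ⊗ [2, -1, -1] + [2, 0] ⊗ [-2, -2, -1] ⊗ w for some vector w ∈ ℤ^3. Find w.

Subtract the known terms from T to get the rank-1 residual R = [2, 0] ⊗ [-2, -2, -1] ⊗ w, so R[i,j,k] = a[i]·b[j]·w[k]. Pick indices with nonzero a[0]·b[0] = (2)·(-2) = -4. Only the fibre through (0,0,·) is needed: R[0,0,:] = T[0,0,:] − Σₗ aₗ[0]bₗ[0]cₗ = [0, -6, 3] − (1)·(-1)·[2, -1, 2] − (1)·(-1)·[2, -1, -1] = [4, -8, 4]. Then w[k] = R[0,0,k] / -4 for each k, giving w = [4, -8, 4] / -4 = [-1, 2, -1].

w = [-1, 2, -1]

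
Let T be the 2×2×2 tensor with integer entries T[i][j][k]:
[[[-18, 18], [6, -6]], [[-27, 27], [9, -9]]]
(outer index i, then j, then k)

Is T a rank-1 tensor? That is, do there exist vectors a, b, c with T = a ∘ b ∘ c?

The mode-1 fibre T[:,0,0] = [-18, -27] gives a = [2, 3] (primitive direction); the mode-2 fibre T[0,:,0] = [-18, 6] gives b = [3, -1]; then c[k] = T[0,0,k] / (a[0]·b[0]) = [-18, 18] / 6 = [-3, 3].
Expanding [2, 3] ∘ [3, -1] ∘ [-3, 3] reproduces all 8 entries of T, so T = [2, 3] ∘ [3, -1] ∘ [-3, 3] and rank(T) ≤ 1.
Equivalently every frontal slice T[:,:,k] is c[k] times the rank-1 matrix [2, 3] ∘ [3, -1]. So T has rank 1 (it is nonzero).

Yes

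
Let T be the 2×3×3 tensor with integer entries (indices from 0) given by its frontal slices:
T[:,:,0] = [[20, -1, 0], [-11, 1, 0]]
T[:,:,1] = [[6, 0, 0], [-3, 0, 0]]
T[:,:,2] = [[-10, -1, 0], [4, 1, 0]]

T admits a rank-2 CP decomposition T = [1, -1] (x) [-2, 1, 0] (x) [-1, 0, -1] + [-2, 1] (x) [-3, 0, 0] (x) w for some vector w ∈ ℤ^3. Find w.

Subtract the known terms from T to get the rank-1 residual R = [-2, 1] (x) [-3, 0, 0] (x) w, so R[i,j,k] = a[i]·b[j]·w[k]. Pick indices with nonzero a[0]·b[0] = (-2)·(-3) = 6. Only the fibre through (0,0,·) is needed: R[0,0,:] = T[0,0,:] − Σₗ aₗ[0]bₗ[0]cₗ = [20, 6, -10] − (1)·(-2)·[-1, 0, -1] = [18, 6, -12]. Then w[k] = R[0,0,k] / 6 for each k, giving w = [18, 6, -12] / 6 = [3, 1, -2].

w = [3, 1, -2]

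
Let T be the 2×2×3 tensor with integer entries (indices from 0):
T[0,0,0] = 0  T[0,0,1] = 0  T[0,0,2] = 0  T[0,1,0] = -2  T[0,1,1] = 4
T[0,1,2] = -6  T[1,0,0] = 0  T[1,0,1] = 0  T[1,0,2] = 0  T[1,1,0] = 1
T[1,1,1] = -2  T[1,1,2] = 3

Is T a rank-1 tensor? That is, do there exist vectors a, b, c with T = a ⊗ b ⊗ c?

The mode-1 fibre T[:,1,0] = [-2, 1] gives a = [2, -1] (primitive direction); the mode-2 fibre T[0,:,0] = [0, -2] gives b = [0, 1]; then c[k] = T[0,1,k] / (a[0]·b[1]) = [-2, 4, -6] / 2 = [-1, 2, -3].
Expanding [2, -1] ⊗ [0, 1] ⊗ [-1, 2, -3] reproduces all 12 entries of T, so T = [2, -1] ⊗ [0, 1] ⊗ [-1, 2, -3] and rank(T) ≤ 1.
Equivalently every frontal slice T[:,:,k] is c[k] times the rank-1 matrix [2, -1] ⊗ [0, 1]. So T has rank 1 (it is nonzero).

Yes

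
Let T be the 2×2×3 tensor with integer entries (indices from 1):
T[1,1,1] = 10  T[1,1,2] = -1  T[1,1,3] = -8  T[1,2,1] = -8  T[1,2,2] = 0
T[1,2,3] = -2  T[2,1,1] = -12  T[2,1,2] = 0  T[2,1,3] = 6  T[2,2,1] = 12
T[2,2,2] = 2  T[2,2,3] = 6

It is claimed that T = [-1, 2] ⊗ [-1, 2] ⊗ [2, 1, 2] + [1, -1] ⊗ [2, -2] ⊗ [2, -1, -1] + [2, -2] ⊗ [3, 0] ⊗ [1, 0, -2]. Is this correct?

No

Reconstruct entry (1,1,1) from the claimed factors: Σₗ aₗ[1]bₗ[1]cₗ[1] = (-1)·(-1)·(2) + (1)·(2)·(2) + (2)·(3)·(1) = 12, but T[1,1,1] = 10. The claim is false.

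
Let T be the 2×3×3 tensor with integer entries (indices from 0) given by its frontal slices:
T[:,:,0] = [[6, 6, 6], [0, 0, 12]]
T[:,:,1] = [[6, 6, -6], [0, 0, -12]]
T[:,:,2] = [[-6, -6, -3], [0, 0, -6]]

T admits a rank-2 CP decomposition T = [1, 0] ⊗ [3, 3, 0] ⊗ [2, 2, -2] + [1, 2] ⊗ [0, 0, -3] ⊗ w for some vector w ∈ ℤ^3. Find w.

w = [-2, 2, 1]

Subtract the known terms from T to get the rank-1 residual R = [1, 2] ⊗ [0, 0, -3] ⊗ w, so R[i,j,k] = a[i]·b[j]·w[k]. Pick indices with nonzero a[0]·b[2] = (1)·(-3) = -3. Only the fibre through (0,2,·) is needed: R[0,2,:] = T[0,2,:] − Σₗ aₗ[0]bₗ[2]cₗ = [6, -6, -3] − (1)·(0)·[2, 2, -2] = [6, -6, -3]. Then w[k] = R[0,2,k] / -3 for each k, giving w = [6, -6, -3] / -3 = [-2, 2, 1].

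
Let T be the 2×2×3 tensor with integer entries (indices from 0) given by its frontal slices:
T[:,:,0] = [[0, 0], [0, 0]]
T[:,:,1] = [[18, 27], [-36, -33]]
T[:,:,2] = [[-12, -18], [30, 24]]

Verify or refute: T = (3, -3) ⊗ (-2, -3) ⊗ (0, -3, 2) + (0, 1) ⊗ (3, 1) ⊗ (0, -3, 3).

Reconstruct entry (1,0,1) from the claimed factors: Σₗ aₗ[1]bₗ[0]cₗ[1] = (-3)·(-2)·(-3) + (1)·(3)·(-3) = -27, but T[1,0,1] = -36. The claim is false.

No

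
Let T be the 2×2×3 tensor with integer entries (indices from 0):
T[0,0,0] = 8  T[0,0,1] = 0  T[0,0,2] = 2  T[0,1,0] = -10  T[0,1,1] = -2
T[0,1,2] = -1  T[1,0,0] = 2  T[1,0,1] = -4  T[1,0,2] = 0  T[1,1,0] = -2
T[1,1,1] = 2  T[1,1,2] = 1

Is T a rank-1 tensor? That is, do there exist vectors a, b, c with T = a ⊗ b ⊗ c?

The mode-3 unfolding of T (rows indexed by k, columns by (i,j) = (0,0), (0,1), (1,0), (1,1)) is [[8, -10, 2, -2], [0, -2, -4, 2], [2, -1, 0, 1]].
There the 3×3 minor on rows k ∈ {0, 1, 2}, columns (i,j) ∈ {(0,0), (0,1), (1,0)} is det [[8, -10, 2], [0, -2, -4], [2, -1, 0]] = 56 ≠ 0, so this unfolding has rank ≥ 3; CP rank is at least every unfolding rank, so rank(T) ≥ 3.
In particular rank(T) ≥ 3 > 1, so T is not rank-1.

No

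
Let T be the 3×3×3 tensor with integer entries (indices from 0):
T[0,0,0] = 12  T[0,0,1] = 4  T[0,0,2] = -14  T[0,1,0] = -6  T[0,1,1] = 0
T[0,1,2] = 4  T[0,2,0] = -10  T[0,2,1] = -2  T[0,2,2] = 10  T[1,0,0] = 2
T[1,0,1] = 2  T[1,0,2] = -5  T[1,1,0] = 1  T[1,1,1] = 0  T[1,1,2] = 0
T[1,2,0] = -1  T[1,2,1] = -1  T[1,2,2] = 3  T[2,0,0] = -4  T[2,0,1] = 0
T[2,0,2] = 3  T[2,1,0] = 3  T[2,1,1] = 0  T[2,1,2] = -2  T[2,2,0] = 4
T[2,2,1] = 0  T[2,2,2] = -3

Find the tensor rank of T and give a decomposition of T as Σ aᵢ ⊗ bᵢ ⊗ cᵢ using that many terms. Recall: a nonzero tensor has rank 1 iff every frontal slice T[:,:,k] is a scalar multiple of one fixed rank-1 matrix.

rank(T) = 3

Lower bound: the mode-1 unfolding of T (rows indexed by i, columns by (j,k) = (0,0), (0,1), (0,2), (1,0), (1,1), (1,2), (2,0), (2,1), (2,2)) is [[12, 4, -14, -6, 0, 4, -10, -2, 10], [2, 2, -5, 1, 0, 0, -1, -1, 3], [-4, 0, 3, 3, 0, -2, 4, 0, -3]].
There the 3×3 minor on rows i ∈ {0, 1, 2}, columns (j,k) ∈ {(0,0), (0,1), (0,2)} is det [[12, 4, -14], [2, 2, -5], [-4, 0, 3]] = 16 ≠ 0, so this unfolding has rank ≥ 3; CP rank is at least every unfolding rank, so rank(T) ≥ 3. (This is only a lower bound: in general the CP rank may exceed every unfolding rank, so we still need to exhibit 3 rank-1 terms summing to T.)
Upper bound: T is a sum of 3 rank-1 terms, T = [2, -1, -1] ⊗ [1, -1, -1] ⊗ [2, 0, -1] + [2, 1, -1] ⊗ [2, -1, -2] ⊗ [1, 0, -1] + [2, 1, 0] ⊗ [2, 0, -1] ⊗ [1, 1, -2] (written with every a and b primitive with positive leading entry and the scale carried by c; CP decompositions are not unique, and this one is verified by expanding entrywise), so rank(T) ≤ 3.
These bounds meet, so rank(T) = 3.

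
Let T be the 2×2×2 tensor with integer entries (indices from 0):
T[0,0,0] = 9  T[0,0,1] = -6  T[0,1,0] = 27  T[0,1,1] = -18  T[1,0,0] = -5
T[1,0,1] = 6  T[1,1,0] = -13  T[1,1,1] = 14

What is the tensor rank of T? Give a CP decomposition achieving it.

rank(T) = 2

Lower bound: the mode-1 unfolding of T (rows indexed by i, columns by (j,k) = (0,0), (0,1), (1,0), (1,1)) is [[9, -6, 27, -18], [-5, 6, -13, 14]].
There the 2×2 minor on rows i ∈ {0, 1}, columns (j,k) ∈ {(0,0), (0,1)} is det [[9, -6], [-5, 6]] = 24 ≠ 0, so this unfolding has rank ≥ 2; CP rank is at least every unfolding rank, so rank(T) ≥ 2. (This is only a lower bound: in general the CP rank may exceed every unfolding rank, so we still need to exhibit 2 rank-1 terms summing to T.)
Upper bound — finding two terms. Write S_k = T[:,:,k] for the frontal slices: S₀ = [[9, 27], [-5, -13]], S₁ = [[-6, -18], [6, 14]].
If T = a₁ ⊗ b₁ ⊗ c₁ + a₂ ⊗ b₂ ⊗ c₂ then each S_k = c₁[k]·a₁b₁ᵀ + c₂[k]·a₂b₂ᵀ. S₀ and S₁ are linearly independent, so a₁b₁ᵀ and a₂b₂ᵀ must span the same plane of matrices: they are the rank-1 matrices of the form x·S₀ + y·S₁.
det(x·S₀ + y·S₁) is 18·x² − 48·xy + 24·y² = 6·(3·x − 2·y)(x − 2·y), vanishing at (x:y) = (2:3) and (2:1).
M₁ = 2·S₀ + 3·S₁ = [[0, 0], [8, 16]] = 8·[0, 1][1, 2]ᵀ and M₂ = 2·S₀ + S₁ = [[12, 36], [-4, -12]] = 4·[3, -1][1, 3]ᵀ, so take a₁ = [0, 1], b₁ = [1, 2], a₂ = [3, -1], b₂ = [1, 3].
Each slice is an integer combination of E₁ = a₁b₁ᵀ and E₂ = a₂b₂ᵀ: S₀ = −2·E₁ + 3·E₂, S₁ = 4·E₁ − 2·E₂; reading off coefficients, c₁ = [-2, 4] and c₂ = [3, -2].
Hence T = [0, 1] ⊗ [1, 2] ⊗ [-2, 4] + [3, -1] ⊗ [1, 3] ⊗ [3, -2], so rank(T) ≤ 2.
These bounds meet, so rank(T) = 2.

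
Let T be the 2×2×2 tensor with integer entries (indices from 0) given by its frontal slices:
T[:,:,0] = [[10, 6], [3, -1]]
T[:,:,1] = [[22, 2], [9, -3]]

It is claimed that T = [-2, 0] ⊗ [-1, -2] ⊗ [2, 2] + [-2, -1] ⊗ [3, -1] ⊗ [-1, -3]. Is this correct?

Yes

Reconstruct entrywise from the claimed factors. For example, T[1,1,1] = -3 and Σₗ aₗ[1]bₗ[1]cₗ[1] = (0)·(-2)·(2) + (-1)·(-1)·(-3) = -3; checking all 8 entries, every one matches. The claim holds.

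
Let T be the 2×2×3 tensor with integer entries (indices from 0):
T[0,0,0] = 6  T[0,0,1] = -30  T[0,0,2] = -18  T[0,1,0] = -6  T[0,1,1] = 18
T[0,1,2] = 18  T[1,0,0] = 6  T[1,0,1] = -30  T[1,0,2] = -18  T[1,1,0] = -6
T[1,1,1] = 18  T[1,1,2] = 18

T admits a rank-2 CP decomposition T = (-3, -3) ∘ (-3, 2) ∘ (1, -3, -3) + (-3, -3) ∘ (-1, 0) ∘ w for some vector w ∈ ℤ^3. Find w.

Subtract the known terms from T to get the rank-1 residual R = (-3, -3) ∘ (-1, 0) ∘ w, so R[i,j,k] = a[i]·b[j]·w[k]. Pick indices with nonzero a[0]·b[0] = (-3)·(-1) = 3. Only the fibre through (0,0,·) is needed: R[0,0,:] = T[0,0,:] − Σₗ aₗ[0]bₗ[0]cₗ = [6, -30, -18] − (-3)·(-3)·(1, -3, -3) = [-3, -3, 9]. Then w[k] = R[0,0,k] / 3 for each k, giving w = [-3, -3, 9] / 3 = (-1, -1, 3).

w = (-1, -1, 3)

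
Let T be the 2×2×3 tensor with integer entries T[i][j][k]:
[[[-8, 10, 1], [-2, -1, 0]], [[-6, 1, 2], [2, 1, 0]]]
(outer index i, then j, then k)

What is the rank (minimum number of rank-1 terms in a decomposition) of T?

Lower bound: the mode-3 unfolding of T (rows indexed by k, columns by (i,j) = (0,0), (0,1), (1,0), (1,1)) is [[-8, -2, -6, 2], [10, -1, 1, 1], [1, 0, 2, 0]].
There the 3×3 minor on rows k ∈ {0, 1, 2}, columns (i,j) ∈ {(0,0), (0,1), (1,0)} is det [[-8, -2, -6], [10, -1, 1], [1, 0, 2]] = 48 ≠ 0, so this unfolding has rank ≥ 3; CP rank is at least every unfolding rank, so rank(T) ≥ 3. (Flattening ranks never certify an upper bound on CP rank; for that we must actually write T with 3 rank-1 terms.)
Upper bound: T is a sum of 3 rank-1 terms, T = (1, -1) ⊗ (1, -1) ⊗ (2, 1, 0) + (1, 0) ⊗ (1, 0) ⊗ (-8, 8, 0) + (1, 2) ⊗ (1, 0) ⊗ (-2, 1, 1) (one valid choice — decompositions are not unique — normalised so each a, b is primitive with positive first nonzero entry; check it by expanding all entries), so rank(T) ≤ 3.
These bounds meet, so rank(T) = 3.

3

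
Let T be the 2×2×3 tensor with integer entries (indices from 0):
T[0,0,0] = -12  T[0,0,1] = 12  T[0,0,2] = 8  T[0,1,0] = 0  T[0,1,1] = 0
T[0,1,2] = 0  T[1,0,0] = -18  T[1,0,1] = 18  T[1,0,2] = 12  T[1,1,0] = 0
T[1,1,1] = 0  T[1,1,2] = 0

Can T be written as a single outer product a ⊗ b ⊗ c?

Yes

The mode-1 fibre T[:,0,0] = [-12, -18] gives a = (2, 3) (primitive direction); the mode-2 fibre T[0,:,0] = [-12, 0] gives b = (1, 0); then c[k] = T[0,0,k] / (a[0]·b[0]) = [-12, 12, 8] / 2 = (-6, 6, 4).
Expanding (2, 3) ⊗ (1, 0) ⊗ (-6, 6, 4) reproduces all 12 entries of T, so T = (2, 3) ⊗ (1, 0) ⊗ (-6, 6, 4) and rank(T) ≤ 1.
Equivalently every frontal slice T[:,:,k] is c[k] times the rank-1 matrix (2, 3) ⊗ (1, 0). So T has rank 1 (it is nonzero).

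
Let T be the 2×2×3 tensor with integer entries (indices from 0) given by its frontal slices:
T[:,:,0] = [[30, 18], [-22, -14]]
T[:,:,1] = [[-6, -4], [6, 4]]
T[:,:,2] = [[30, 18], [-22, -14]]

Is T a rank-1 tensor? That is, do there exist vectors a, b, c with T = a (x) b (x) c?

The mode-2 unfolding of T (rows indexed by j, columns by (i,k) = (0,0), (0,1), (0,2), (1,0), (1,1), (1,2)) is [[30, -6, 30, -22, 6, -22], [18, -4, 18, -14, 4, -14]].
There the 2×2 minor on rows j ∈ {0, 1}, columns (i,k) ∈ {(0,0), (0,1)} is det [[30, -6], [18, -4]] = -12 ≠ 0, so this unfolding has rank ≥ 2; CP rank is at least every unfolding rank, so rank(T) ≥ 2.
In particular rank(T) ≥ 2 > 1, so T is not rank-1.

No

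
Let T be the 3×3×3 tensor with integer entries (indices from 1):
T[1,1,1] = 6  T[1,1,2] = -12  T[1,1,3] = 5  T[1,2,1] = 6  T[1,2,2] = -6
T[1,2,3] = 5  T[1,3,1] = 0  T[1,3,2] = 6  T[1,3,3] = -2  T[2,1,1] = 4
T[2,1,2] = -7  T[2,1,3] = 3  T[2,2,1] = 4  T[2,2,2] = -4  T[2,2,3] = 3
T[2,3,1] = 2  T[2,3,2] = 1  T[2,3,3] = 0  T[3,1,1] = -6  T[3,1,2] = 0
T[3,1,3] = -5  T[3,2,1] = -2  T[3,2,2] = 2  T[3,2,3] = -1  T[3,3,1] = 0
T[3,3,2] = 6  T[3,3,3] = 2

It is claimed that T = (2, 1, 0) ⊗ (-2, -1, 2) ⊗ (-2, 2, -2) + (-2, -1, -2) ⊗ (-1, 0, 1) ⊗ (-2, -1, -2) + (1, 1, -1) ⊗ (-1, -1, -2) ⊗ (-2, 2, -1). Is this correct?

Yes

Reconstruct entrywise from the claimed factors. For example, T[3,3,1] = 0 and Σₗ aₗ[3]bₗ[3]cₗ[1] = (0)·(2)·(-2) + (-2)·(1)·(-2) + (-1)·(-2)·(-2) = 0; checking all 27 entries, every one matches. The claim holds.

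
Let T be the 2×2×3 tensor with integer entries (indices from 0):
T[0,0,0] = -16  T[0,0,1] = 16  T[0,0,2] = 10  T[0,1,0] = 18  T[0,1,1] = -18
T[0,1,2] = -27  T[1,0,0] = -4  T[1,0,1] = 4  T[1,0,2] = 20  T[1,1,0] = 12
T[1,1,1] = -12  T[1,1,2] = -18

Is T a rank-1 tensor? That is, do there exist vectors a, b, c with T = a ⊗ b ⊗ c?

The mode-3 unfolding of T (rows indexed by k, columns by (i,j) = (0,0), (0,1), (1,0), (1,1)) is [[-16, 18, -4, 12], [16, -18, 4, -12], [10, -27, 20, -18]].
There the 2×2 minor on rows k ∈ {0, 2}, columns (i,j) ∈ {(0,0), (0,1)} is det [[-16, 18], [10, -27]] = 252 ≠ 0, so this unfolding has rank ≥ 2; CP rank is at least every unfolding rank, so rank(T) ≥ 2.
In particular rank(T) ≥ 2 > 1, so T is not rank-1.

No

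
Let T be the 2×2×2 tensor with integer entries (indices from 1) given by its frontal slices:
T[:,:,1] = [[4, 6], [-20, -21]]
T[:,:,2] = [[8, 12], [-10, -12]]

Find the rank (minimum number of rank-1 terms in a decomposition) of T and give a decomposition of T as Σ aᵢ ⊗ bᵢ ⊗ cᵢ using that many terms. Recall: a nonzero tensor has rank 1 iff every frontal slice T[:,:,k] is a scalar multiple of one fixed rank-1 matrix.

Lower bound: the mode-3 unfolding of T (rows indexed by k, columns by (i,j) = (1,1), (1,2), (2,1), (2,2)) is [[4, 6, -20, -21], [8, 12, -10, -12]].
There the 2×2 minor on rows k ∈ {1, 2}, columns (i,j) ∈ {(1,1), (2,1)} is det [[4, -20], [8, -10]] = 120 ≠ 0, so this unfolding has rank ≥ 2; CP rank is at least every unfolding rank, so rank(T) ≥ 2. (Flattening ranks never certify an upper bound on CP rank; for that we must actually write T with 2 rank-1 terms.)
Upper bound — finding two terms. Write S_k = T[:,:,k] for the frontal slices: S₁ = [[4, 6], [-20, -21]], S₂ = [[8, 12], [-10, -12]].
If T = a₁ ⊗ b₁ ⊗ c₁ + a₂ ⊗ b₂ ⊗ c₂ then each S_k = c₁[k]·a₁b₁ᵀ + c₂[k]·a₂b₂ᵀ. S₁ and S₂ are linearly independent, so a₁b₁ᵀ and a₂b₂ᵀ must span the same plane of matrices: they are the rank-1 matrices of the form x·S₁ + y·S₂.
det(x·S₁ + y·S₂) is 36·x² + 84·xy + 24·y² = 12·(x + 2·y)(3·x + y), vanishing at (x:y) = (2:-1) and (1:-3).
M₁ = 2·S₁ − S₂ = [[0, 0], [-30, -30]] = (-30)·[0, 1][1, 1]ᵀ and M₂ = S₁ − 3·S₂ = [[-20, -30], [10, 15]] = (-5)·[2, -1][2, 3]ᵀ, so take a₁ = [0, 1], b₁ = [1, 1], a₂ = [2, -1], b₂ = [2, 3].
Each slice is an integer combination of E₁ = a₁b₁ᵀ and E₂ = a₂b₂ᵀ: S₁ = −18·E₁ + E₂, S₂ = −6·E₁ + 2·E₂; reading off coefficients, c₁ = [-18, -6] and c₂ = [1, 2].
Hence T = [0, 1] ⊗ [1, 1] ⊗ [-18, -6] + [2, -1] ⊗ [2, 3] ⊗ [1, 2], so rank(T) ≤ 2.
These bounds meet, so rank(T) = 2.

rank(T) = 2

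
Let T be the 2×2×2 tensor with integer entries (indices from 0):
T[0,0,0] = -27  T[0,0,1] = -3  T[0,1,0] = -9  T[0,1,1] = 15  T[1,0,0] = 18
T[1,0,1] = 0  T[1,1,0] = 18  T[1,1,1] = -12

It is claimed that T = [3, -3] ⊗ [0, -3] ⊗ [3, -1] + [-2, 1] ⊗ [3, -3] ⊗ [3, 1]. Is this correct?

No

Reconstruct entry (0,0,0) from the claimed factors: Σₗ aₗ[0]bₗ[0]cₗ[0] = (3)·(0)·(3) + (-2)·(3)·(3) = -18, but T[0,0,0] = -27. The claim is false.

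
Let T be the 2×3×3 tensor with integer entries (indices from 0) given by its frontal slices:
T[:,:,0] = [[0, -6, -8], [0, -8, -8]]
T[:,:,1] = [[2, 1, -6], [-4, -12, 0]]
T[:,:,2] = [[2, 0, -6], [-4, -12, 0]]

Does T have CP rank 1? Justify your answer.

The mode-2 unfolding of T (rows indexed by j, columns by (i,k) = (0,0), (0,1), (0,2), (1,0), (1,1), (1,2)) is [[0, 2, 2, 0, -4, -4], [-6, 1, 0, -8, -12, -12], [-8, -6, -6, -8, 0, 0]].
There the 3×3 minor on rows j ∈ {0, 1, 2}, columns (i,k) ∈ {(0,0), (0,1), (0,2)} is det [[0, 2, 2], [-6, 1, 0], [-8, -6, -6]] = 16 ≠ 0, so this unfolding has rank ≥ 3; CP rank is at least every unfolding rank, so rank(T) ≥ 3.
In particular rank(T) ≥ 3 > 1, so T is not rank-1.

No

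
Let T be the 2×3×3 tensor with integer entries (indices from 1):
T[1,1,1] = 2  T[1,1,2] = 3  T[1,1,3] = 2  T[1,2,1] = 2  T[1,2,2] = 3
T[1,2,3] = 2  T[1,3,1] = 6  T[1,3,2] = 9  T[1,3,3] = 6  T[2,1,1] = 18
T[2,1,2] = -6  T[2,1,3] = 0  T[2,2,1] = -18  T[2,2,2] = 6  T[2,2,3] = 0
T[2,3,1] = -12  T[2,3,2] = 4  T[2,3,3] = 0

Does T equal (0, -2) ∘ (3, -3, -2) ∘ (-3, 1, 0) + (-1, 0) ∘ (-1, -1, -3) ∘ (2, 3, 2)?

Yes

Reconstruct entrywise from the claimed factors. For example, T[2,1,2] = -6 and Σₗ aₗ[2]bₗ[1]cₗ[2] = (-2)·(3)·(1) + (0)·(-1)·(3) = -6; checking all 18 entries, every one matches. The claim holds.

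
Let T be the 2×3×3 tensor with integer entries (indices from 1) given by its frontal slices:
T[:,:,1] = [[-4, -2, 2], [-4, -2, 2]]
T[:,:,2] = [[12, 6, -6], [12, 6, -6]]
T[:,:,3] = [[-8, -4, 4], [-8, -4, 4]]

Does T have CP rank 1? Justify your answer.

Yes

If T = a ⊗ b ⊗ c then every fibre of T is a multiple of the corresponding factor, so read the factors off the fibres through the nonzero entry T[1,1,1] = -4.
The mode-1 fibre T[:,1,1] = [-4, -4] gives a = (1, 1) (primitive direction); the mode-2 fibre T[1,:,1] = [-4, -2, 2] gives b = (2, 1, -1); then c[k] = T[1,1,k] / (a[1]·b[1]) = [-4, 12, -8] / 2 = (-2, 6, -4).
Expanding (1, 1) ⊗ (2, 1, -1) ⊗ (-2, 6, -4) reproduces all 18 entries of T, so T = (1, 1) ⊗ (2, 1, -1) ⊗ (-2, 6, -4) and rank(T) ≤ 1.
Equivalently every frontal slice T[:,:,k] is c[k] times the rank-1 matrix (1, 1) ⊗ (2, 1, -1). So T has rank 1 (it is nonzero).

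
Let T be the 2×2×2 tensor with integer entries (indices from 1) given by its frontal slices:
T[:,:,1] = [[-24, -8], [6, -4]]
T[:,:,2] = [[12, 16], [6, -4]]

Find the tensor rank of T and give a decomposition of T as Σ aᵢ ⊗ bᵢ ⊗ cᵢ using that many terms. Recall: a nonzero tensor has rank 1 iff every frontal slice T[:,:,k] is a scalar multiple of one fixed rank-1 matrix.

Lower bound: the mode-1 unfolding of T (rows indexed by i, columns by (j,k) = (1,1), (1,2), (2,1), (2,2)) is [[-24, 12, -8, 16], [6, 6, -4, -4]].
There the 2×2 minor on rows i ∈ {1, 2}, columns (j,k) ∈ {(1,1), (1,2)} is det [[-24, 12], [6, 6]] = -216 ≠ 0, so this unfolding has rank ≥ 2; CP rank is at least every unfolding rank, so rank(T) ≥ 2. (Flattening ranks never certify an upper bound on CP rank; for that we must actually write T with 2 rank-1 terms.)
Upper bound — finding two terms. Write S_k = T[:,:,k] for the frontal slices: S₁ = [[-24, -8], [6, -4]], S₂ = [[12, 16], [6, -4]].
If T = a₁ ⊗ b₁ ⊗ c₁ + a₂ ⊗ b₂ ⊗ c₂ then each S_k = c₁[k]·a₁b₁ᵀ + c₂[k]·a₂b₂ᵀ. S₁ and S₂ are linearly independent, so a₁b₁ᵀ and a₂b₂ᵀ must span the same plane of matrices: they are the rank-1 matrices of the form x·S₁ + y·S₂.
det(x·S₁ + y·S₂) is 144·x² − 144·y² = 144·(x − y)(x + y), vanishing at (x:y) = (1:1) and (1:-1).
M₁ = S₁ + S₂ = [[-12, 8], [12, -8]] = (-4)·[1, -1][3, -2]ᵀ and M₂ = S₁ − S₂ = [[-36, -24], [0, 0]] = (-12)·[1, 0][3, 2]ᵀ, so take a₁ = [1, -1], b₁ = [3, -2], a₂ = [1, 0], b₂ = [3, 2].
Each slice is an integer combination of E₁ = a₁b₁ᵀ and E₂ = a₂b₂ᵀ: S₁ = −2·E₁ − 6·E₂, S₂ = −2·E₁ + 6·E₂; reading off coefficients, c₁ = [-2, -2] and c₂ = [-6, 6].
Hence T = [1, -1] ⊗ [3, -2] ⊗ [-2, -2] + [1, 0] ⊗ [3, 2] ⊗ [-6, 6], so rank(T) ≤ 2.
These bounds meet, so rank(T) = 2.
Check entry T[2,1,2] = 6: (-1)·(3)·(-2) + (0)·(3)·(6) = 6.

rank(T) = 2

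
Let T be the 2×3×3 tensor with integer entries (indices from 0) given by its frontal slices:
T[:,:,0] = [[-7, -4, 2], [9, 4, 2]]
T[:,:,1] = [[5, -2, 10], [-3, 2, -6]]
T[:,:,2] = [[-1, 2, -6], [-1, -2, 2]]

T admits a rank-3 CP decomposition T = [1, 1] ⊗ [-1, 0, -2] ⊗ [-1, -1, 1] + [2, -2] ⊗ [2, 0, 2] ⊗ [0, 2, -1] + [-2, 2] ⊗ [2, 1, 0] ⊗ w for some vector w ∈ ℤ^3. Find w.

Subtract the known terms from T to get the rank-1 residual R = [-2, 2] ⊗ [2, 1, 0] ⊗ w, so R[i,j,k] = a[i]·b[j]·w[k]. Pick indices with nonzero a[0]·b[0] = (-2)·(2) = -4. Only the fibre through (0,0,·) is needed: R[0,0,:] = T[0,0,:] − Σₗ aₗ[0]bₗ[0]cₗ = [-7, 5, -1] − (1)·(-1)·[-1, -1, 1] − (2)·(2)·[0, 2, -1] = [-8, -4, 4]. Then w[k] = R[0,0,k] / -4 for each k, giving w = [-8, -4, 4] / -4 = [2, 1, -1].

w = [2, 1, -1]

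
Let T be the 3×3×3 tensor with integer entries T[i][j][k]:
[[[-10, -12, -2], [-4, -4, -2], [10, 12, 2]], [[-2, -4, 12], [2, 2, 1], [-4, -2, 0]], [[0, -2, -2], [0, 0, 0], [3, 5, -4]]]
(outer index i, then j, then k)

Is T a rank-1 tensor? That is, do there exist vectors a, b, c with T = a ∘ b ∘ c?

No

The mode-2 unfolding of T (rows indexed by j, columns by (i,k) = (0,0), (0,1), (0,2), (1,0), (1,1), (1,2), (2,0), (2,1), (2,2)) is [[-10, -12, -2, -2, -4, 12, 0, -2, -2], [-4, -4, -2, 2, 2, 1, 0, 0, 0], [10, 12, 2, -4, -2, 0, 3, 5, -4]].
There the 3×3 minor on rows j ∈ {0, 1, 2}, columns (i,k) ∈ {(0,0), (0,1), (1,0)} is det [[-10, -12, -2], [-4, -4, 2], [10, 12, -4]] = 48 ≠ 0, so this unfolding has rank ≥ 3; CP rank is at least every unfolding rank, so rank(T) ≥ 3.
In particular rank(T) ≥ 3 > 1, so T is not rank-1.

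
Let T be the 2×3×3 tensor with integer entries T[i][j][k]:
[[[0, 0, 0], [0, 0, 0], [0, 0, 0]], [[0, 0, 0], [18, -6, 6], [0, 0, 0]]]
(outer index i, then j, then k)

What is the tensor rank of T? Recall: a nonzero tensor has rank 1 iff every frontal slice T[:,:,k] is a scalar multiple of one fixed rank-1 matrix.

Lower bound: T ≠ 0 (e.g. T[1,1,0] = 18), so rank(T) ≥ 1.
Upper bound: if T = a ∘ b ∘ c then every fibre of T is a multiple of the corresponding factor, so read the factors off the fibres through the nonzero entry T[1,1,0] = 18.
The mode-1 fibre T[:,1,0] = [0, 18] gives a = [0, 1] (primitive direction); the mode-2 fibre T[1,:,0] = [0, 18, 0] gives b = [0, 1, 0]; then c[k] = T[1,1,k] / (a[1]·b[1]) = [18, -6, 6] / 1 = [18, -6, 6].
Expanding [0, 1] ∘ [0, 1, 0] ∘ [18, -6, 6] reproduces all 18 entries of T, so T = [0, 1] ∘ [0, 1, 0] ∘ [18, -6, 6] and rank(T) ≤ 1.
These bounds meet, so rank(T) = 1.

1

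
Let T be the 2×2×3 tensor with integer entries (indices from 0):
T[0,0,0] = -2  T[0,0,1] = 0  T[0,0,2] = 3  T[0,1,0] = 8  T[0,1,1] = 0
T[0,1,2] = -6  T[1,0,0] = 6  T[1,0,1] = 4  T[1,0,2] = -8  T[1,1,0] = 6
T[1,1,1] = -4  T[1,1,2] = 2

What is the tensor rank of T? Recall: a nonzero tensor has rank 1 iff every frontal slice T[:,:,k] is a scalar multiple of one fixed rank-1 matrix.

Lower bound: the mode-3 unfolding of T (rows indexed by k, columns by (i,j) = (0,0), (0,1), (1,0), (1,1)) is [[-2, 8, 6, 6], [0, 0, 4, -4], [3, -6, -8, 2]].
There the 3×3 minor on rows k ∈ {0, 1, 2}, columns (i,j) ∈ {(0,0), (0,1), (1,0)} is det [[-2, 8, 6], [0, 0, 4], [3, -6, -8]] = 48 ≠ 0, so this unfolding has rank ≥ 3; CP rank is at least every unfolding rank, so rank(T) ≥ 3. (Unfolding ranks only ever bound the CP rank from below — rank(T) can be strictly larger than all of them — so the matching upper bound has to come from an explicit 3-term decomposition.)
Upper bound: T is a sum of 3 rank-1 terms, T = (0, 1) (x) (1, -1) (x) (4, 4, -8) + (1, 2) (x) (1, 2) (x) (2, 0, -1) + (2, 1) (x) (1, -1) (x) (-2, 0, 2) (written with every a and b primitive with positive leading entry and the scale carried by c; CP decompositions are not unique, and this one is verified by expanding entrywise), so rank(T) ≤ 3.
These bounds meet, so rank(T) = 3.
Check entry T[0,0,1] = 0: (0)·(1)·(4) + (1)·(1)·(0) + (2)·(1)·(0) = 0.

3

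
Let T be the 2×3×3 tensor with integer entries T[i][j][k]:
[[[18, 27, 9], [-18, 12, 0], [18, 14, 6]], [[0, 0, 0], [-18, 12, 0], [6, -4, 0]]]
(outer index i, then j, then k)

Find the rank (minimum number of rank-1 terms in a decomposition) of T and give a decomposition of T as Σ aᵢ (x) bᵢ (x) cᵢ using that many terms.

rank(T) = 2

Lower bound: the mode-3 unfolding of T (rows indexed by k, columns by (i,j) = (0,0), (0,1), (0,2), (1,0), (1,1), (1,2)) is [[18, -18, 18, 0, -18, 6], [27, 12, 14, 0, 12, -4], [9, 0, 6, 0, 0, 0]].
There the 2×2 minor on rows k ∈ {0, 1}, columns (i,j) ∈ {(0,0), (0,1)} is det [[18, -18], [27, 12]] = 702 ≠ 0, so this unfolding has rank ≥ 2; CP rank is at least every unfolding rank, so rank(T) ≥ 2. (Unfolding ranks only ever bound the CP rank from below — rank(T) can be strictly larger than all of them — so the matching upper bound has to come from an explicit 2-term decomposition.)
Upper bound — finding two terms. Write S_k = T[:,:,k] for the frontal slices: S₀ = [[18, -18, 18], [0, -18, 6]], S₁ = [[27, 12, 14], [0, 12, -4]], S₂ = [[9, 0, 6], [0, 0, 0]].
If T = a₁ (x) b₁ (x) c₁ + a₂ (x) b₂ (x) c₂ then each S_k = c₁[k]·a₁b₁ᵀ + c₂[k]·a₂b₂ᵀ. S₀ and S₁ are linearly independent, so a₁b₁ᵀ and a₂b₂ᵀ must span the same plane of matrices: they are the rank-1 matrices of the form x·S₀ + y·S₁.
The 2×2 minor of x·S₀ + y·S₁ on rows {0,1}, columns {0,1} is −324·x² − 270·xy + 324·y² = (-54)·(2·x + 3·y)(3·x − 2·y), vanishing at (x:y) = (3:-2) and (2:3).
M₁ = 3·S₀ − 2·S₁ = [[0, -78, 26], [0, -78, 26]] = (-26)·[1, 1][0, 3, -1]ᵀ and M₂ = 2·S₀ + 3·S₁ = [[117, 0, 78], [0, 0, 0]] = 39·[1, 0][3, 0, 2]ᵀ, so take a₁ = [1, 1], b₁ = [0, 3, -1], a₂ = [1, 0], b₂ = [3, 0, 2].
Each slice is an integer combination of E₁ = a₁b₁ᵀ and E₂ = a₂b₂ᵀ: S₀ = −6·E₁ + 6·E₂, S₁ = 4·E₁ + 9·E₂, S₂ = 3·E₂; reading off coefficients, c₁ = [-6, 4, 0] and c₂ = [6, 9, 3].
Hence T = [1, 1] (x) [0, 3, -1] (x) [-6, 4, 0] + [1, 0] (x) [3, 0, 2] (x) [6, 9, 3], so rank(T) ≤ 2.
These bounds meet, so rank(T) = 2.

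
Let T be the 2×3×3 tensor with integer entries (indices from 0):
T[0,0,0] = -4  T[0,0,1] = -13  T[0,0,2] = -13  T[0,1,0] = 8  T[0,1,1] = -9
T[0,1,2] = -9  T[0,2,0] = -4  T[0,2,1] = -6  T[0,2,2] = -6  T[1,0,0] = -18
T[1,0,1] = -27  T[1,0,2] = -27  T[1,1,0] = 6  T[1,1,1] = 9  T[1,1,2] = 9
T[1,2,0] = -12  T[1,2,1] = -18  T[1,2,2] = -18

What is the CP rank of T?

2

Lower bound: the mode-2 unfolding of T (rows indexed by j, columns by (i,k) = (0,0), (0,1), (0,2), (1,0), (1,1), (1,2)) is [[-4, -13, -13, -18, -27, -27], [8, -9, -9, 6, 9, 9], [-4, -6, -6, -12, -18, -18]].
There the 2×2 minor on rows j ∈ {0, 1}, columns (i,k) ∈ {(0,0), (0,1)} is det [[-4, -13], [8, -9]] = 140 ≠ 0, so this unfolding has rank ≥ 2; CP rank is at least every unfolding rank, so rank(T) ≥ 2. (Unfolding ranks only ever bound the CP rank from below — rank(T) can be strictly larger than all of them — so the matching upper bound has to come from an explicit 2-term decomposition.)
Upper bound — finding two terms. Write S_k = T[:,:,k] for the frontal slices: S₀ = [[-4, 8, -4], [-18, 6, -12]], S₁ = [[-13, -9, -6], [-27, 9, -18]], S₂ = [[-13, -9, -6], [-27, 9, -18]].
If T = a₁ ⊗ b₁ ⊗ c₁ + a₂ ⊗ b₂ ⊗ c₂ then each S_k = c₁[k]·a₁b₁ᵀ + c₂[k]·a₂b₂ᵀ. S₀ and S₁ are linearly independent, so a₁b₁ᵀ and a₂b₂ᵀ must span the same plane of matrices: they are the rank-1 matrices of the form x·S₀ + y·S₁.
The 2×2 minor of x·S₀ + y·S₁ on rows {0,1}, columns {0,1} is 120·x² − 60·xy − 360·y² = 60·(2·x + 3·y)(x − 2·y), vanishing at (x:y) = (3:-2) and (2:1).
M₁ = 3·S₀ − 2·S₁ = [[14, 42, 0], [0, 0, 0]] = 14·[1, 0][1, 3, 0]ᵀ and M₂ = 2·S₀ + S₁ = [[-21, 7, -14], [-63, 21, -42]] = (-7)·[1, 3][3, -1, 2]ᵀ, so take a₁ = [1, 0], b₁ = [1, 3, 0], a₂ = [1, 3], b₂ = [3, -1, 2].
Each slice is an integer combination of E₁ = a₁b₁ᵀ and E₂ = a₂b₂ᵀ: S₀ = 2·E₁ − 2·E₂, S₁ = −4·E₁ − 3·E₂, S₂ = −4·E₁ − 3·E₂; reading off coefficients, c₁ = [2, -4, -4] and c₂ = [-2, -3, -3].
Hence T = [1, 0] ⊗ [1, 3, 0] ⊗ [2, -4, -4] + [1, 3] ⊗ [3, -1, 2] ⊗ [-2, -3, -3], so rank(T) ≤ 2.
These bounds meet, so rank(T) = 2.
Check entry T[1,1,1] = 9: (0)·(3)·(-4) + (3)·(-1)·(-3) = 9.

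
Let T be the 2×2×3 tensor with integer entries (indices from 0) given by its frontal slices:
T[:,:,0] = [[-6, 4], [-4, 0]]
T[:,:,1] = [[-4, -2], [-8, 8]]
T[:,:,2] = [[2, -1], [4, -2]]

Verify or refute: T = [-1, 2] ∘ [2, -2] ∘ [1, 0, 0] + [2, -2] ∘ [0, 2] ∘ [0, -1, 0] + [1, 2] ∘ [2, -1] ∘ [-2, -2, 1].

Reconstruct entrywise from the claimed factors. For example, T[1,1,0] = 0 and Σₗ aₗ[1]bₗ[1]cₗ[0] = (2)·(-2)·(1) + (-2)·(2)·(0) + (2)·(-1)·(-2) = 0; checking all 12 entries, every one matches. The claim holds.

Yes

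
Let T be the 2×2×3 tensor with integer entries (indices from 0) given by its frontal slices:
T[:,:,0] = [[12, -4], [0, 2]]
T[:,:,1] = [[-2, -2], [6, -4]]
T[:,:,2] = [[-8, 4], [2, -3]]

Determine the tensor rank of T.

3

Lower bound: the mode-3 unfolding of T (rows indexed by k, columns by (i,j) = (0,0), (0,1), (1,0), (1,1)) is [[12, -4, 0, 2], [-2, -2, 6, -4], [-8, 4, 2, -3]].
There the 3×3 minor on rows k ∈ {0, 1, 2}, columns (i,j) ∈ {(0,0), (0,1), (1,0)} is det [[12, -4, 0], [-2, -2, 6], [-8, 4, 2]] = -160 ≠ 0, so this unfolding has rank ≥ 3; CP rank is at least every unfolding rank, so rank(T) ≥ 3. (This is only a lower bound: in general the CP rank may exceed every unfolding rank, so we still need to exhibit 3 rank-1 terms summing to T.)
Upper bound: T is a sum of 3 rank-1 terms, T = (1, -1) ⊗ (1, -1) ⊗ (4, -2, -4) + (1, 0) ⊗ (2, 1) ⊗ (2, -2, -1) + (1, 1) ⊗ (2, -1) ⊗ (2, 2, -1) (one valid choice — decompositions are not unique — normalised so each a, b is primitive with positive first nonzero entry; check it by expanding all entries), so rank(T) ≤ 3.
These bounds meet, so rank(T) = 3.
Check entry T[0,0,1] = -2: (1)·(1)·(-2) + (1)·(2)·(-2) + (1)·(2)·(2) = -2.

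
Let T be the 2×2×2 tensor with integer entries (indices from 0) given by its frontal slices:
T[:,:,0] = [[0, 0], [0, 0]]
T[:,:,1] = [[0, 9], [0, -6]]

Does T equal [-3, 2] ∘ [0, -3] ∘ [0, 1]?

Yes

Reconstruct entrywise from the claimed factors. For example, T[0,1,0] = 0 and Σₗ aₗ[0]bₗ[1]cₗ[0] = (-3)·(-3)·(0) = 0; checking all 8 entries, every one matches. The claim holds.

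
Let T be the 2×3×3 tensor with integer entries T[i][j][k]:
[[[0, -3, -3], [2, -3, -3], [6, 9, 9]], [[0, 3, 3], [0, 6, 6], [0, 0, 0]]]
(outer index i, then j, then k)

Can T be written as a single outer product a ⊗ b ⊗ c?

No

The mode-2 unfolding of T (rows indexed by j, columns by (i,k) = (0,0), (0,1), (0,2), (1,0), (1,1), (1,2)) is [[0, -3, -3, 0, 3, 3], [2, -3, -3, 0, 6, 6], [6, 9, 9, 0, 0, 0]].
There the 2×2 minor on rows j ∈ {0, 1}, columns (i,k) ∈ {(0,0), (0,1)} is det [[0, -3], [2, -3]] = 6 ≠ 0, so this unfolding has rank ≥ 2; CP rank is at least every unfolding rank, so rank(T) ≥ 2.
In particular rank(T) ≥ 2 > 1, so T is not rank-1.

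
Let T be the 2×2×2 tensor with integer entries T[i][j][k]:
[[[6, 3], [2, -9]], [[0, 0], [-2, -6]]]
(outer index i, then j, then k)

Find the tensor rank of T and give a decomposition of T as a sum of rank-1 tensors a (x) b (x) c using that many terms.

rank(T) = 2

Lower bound: in the mode-3 unfolding of T (rows indexed by k, columns by (i,j)) the 2×2 minor on rows k ∈ {0, 1}, columns (i,j) ∈ {(0,0), (0,1)} is det [[6, 2], [3, -9]] = -60 ≠ 0, so that unfolding has rank ≥ 2 and hence rank(T) ≥ 2 (CP rank is at least every unfolding rank, though it can be larger).
Upper bound: with S_k = T[:,:,k], the two rank-1 terms a₁b₁ᵀ, a₂b₂ᵀ are the rank-1 members of the pencil x·S₀ + y·S₁.
det(x·S₀ + y·S₁) is −12·x² − 42·xy − 18·y² = (-6)·(x + 3·y)(2·x + y), vanishing at (x:y) = (3:-1) and (1:-2).
M₁ = 3·S₀ − S₁ = [[15, 15], [0, 0]] = 15·(1, 0)(1, 1)ᵀ and M₂ = S₀ − 2·S₁ = [[0, 20], [0, 10]] = 10·(2, 1)(0, 1)ᵀ, so take a₁ = (1, 0), b₁ = (1, 1), a₂ = (2, 1), b₂ = (0, 1).
Each slice is an integer combination of E₁ = a₁b₁ᵀ and E₂ = a₂b₂ᵀ: S₀ = 6·E₁ − 2·E₂, S₁ = 3·E₁ − 6·E₂; reading off coefficients, c₁ = (6, 3) and c₂ = (-2, -6).
Hence T = (1, 0) (x) (1, 1) (x) (6, 3) + (2, 1) (x) (0, 1) (x) (-2, -6), so rank(T) ≤ 2.
These bounds meet, so rank(T) = 2.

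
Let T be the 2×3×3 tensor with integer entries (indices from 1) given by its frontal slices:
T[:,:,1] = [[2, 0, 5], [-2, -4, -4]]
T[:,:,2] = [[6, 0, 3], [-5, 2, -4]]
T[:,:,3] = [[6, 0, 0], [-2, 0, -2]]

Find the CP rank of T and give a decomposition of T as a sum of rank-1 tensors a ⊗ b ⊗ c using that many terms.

Lower bound: in the mode-2 unfolding of T (rows indexed by j, columns by (i,k)) the 3×3 minor on rows j ∈ {1, 2, 3}, columns (i,k) ∈ {(1,1), (1,2), (2,1)} is det [[2, 6, -2], [0, 0, -4], [5, 3, -4]] = -96 ≠ 0, so that unfolding has rank ≥ 3 and hence rank(T) ≥ 3 (CP rank is at least every unfolding rank, though it can be larger).
Upper bound: T is a sum of 3 rank-1 terms, T = (0, 1) ⊗ (1, -2, 0) ⊗ (2, -1, 0) + (1, -1) ⊗ (1, 0, 1) ⊗ (4, 4, 2) + (1, 0) ⊗ (2, 0, -1) ⊗ (-1, 1, 2) (written with every a and b primitive with positive leading entry and the scale carried by c; CP decompositions are not unique, and this one is verified by expanding entrywise), so rank(T) ≤ 3.
These bounds meet, so rank(T) = 3.

rank(T) = 3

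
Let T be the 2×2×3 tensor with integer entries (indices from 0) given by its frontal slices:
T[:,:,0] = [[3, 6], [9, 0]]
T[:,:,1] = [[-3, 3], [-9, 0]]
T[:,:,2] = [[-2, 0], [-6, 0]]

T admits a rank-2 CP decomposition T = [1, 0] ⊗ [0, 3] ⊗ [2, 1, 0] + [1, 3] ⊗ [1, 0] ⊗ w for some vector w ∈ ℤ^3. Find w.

Subtract the known terms from T to get the rank-1 residual R = [1, 3] ⊗ [1, 0] ⊗ w, so R[i,j,k] = a[i]·b[j]·w[k]. Pick indices with nonzero a[0]·b[0] = (1)·(1) = 1. Only the fibre through (0,0,·) is needed: R[0,0,:] = T[0,0,:] − Σₗ aₗ[0]bₗ[0]cₗ = [3, -3, -2] − (1)·(0)·[2, 1, 0] = [3, -3, -2]. Then w[k] = R[0,0,k] / 1 for each k, giving w = [3, -3, -2] / 1 = [3, -3, -2].

w = [3, -3, -2]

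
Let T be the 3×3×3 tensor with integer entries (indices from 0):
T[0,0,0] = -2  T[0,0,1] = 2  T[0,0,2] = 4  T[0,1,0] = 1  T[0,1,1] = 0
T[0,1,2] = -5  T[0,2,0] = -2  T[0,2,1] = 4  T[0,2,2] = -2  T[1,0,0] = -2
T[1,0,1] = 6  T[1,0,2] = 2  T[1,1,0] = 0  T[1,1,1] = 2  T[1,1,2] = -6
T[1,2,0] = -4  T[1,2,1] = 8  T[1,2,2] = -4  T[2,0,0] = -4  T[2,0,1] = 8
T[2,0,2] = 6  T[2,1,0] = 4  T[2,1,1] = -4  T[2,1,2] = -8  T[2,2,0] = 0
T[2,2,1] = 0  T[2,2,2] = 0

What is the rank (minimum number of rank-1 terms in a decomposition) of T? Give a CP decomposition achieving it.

Lower bound: the mode-1 unfolding of T (rows indexed by i, columns by (j,k) = (0,0), (0,1), (0,2), (1,0), (1,1), (1,2), (2,0), (2,1), (2,2)) is [[-2, 2, 4, 1, 0, -5, -2, 4, -2], [-2, 6, 2, 0, 2, -6, -4, 8, -4], [-4, 8, 6, 4, -4, -8, 0, 0, 0]].
There the 3×3 minor on rows i ∈ {0, 1, 2}, columns (j,k) ∈ {(0,0), (0,1), (1,0)} is det [[-2, 2, 1], [-2, 6, 0], [-4, 8, 4]] = -24 ≠ 0, so this unfolding has rank ≥ 3; CP rank is at least every unfolding rank, so rank(T) ≥ 3. (Flattening ranks never certify an upper bound on CP rank; for that we must actually write T with 3 rank-1 terms.)
Upper bound: T is a sum of 3 rank-1 terms, T = (0, 1, 1) ∘ (1, 0, 0) ∘ (0, 4, -2) + (1, 1, 2) ∘ (1, -1, 0) ∘ (-2, 2, 4) + (1, 2, 0) ∘ (0, 1, 2) ∘ (-1, 2, -1) (one valid choice — decompositions are not unique — normalised so each a, b is primitive with positive first nonzero entry; check it by expanding all entries), so rank(T) ≤ 3.
These bounds meet, so rank(T) = 3.

rank(T) = 3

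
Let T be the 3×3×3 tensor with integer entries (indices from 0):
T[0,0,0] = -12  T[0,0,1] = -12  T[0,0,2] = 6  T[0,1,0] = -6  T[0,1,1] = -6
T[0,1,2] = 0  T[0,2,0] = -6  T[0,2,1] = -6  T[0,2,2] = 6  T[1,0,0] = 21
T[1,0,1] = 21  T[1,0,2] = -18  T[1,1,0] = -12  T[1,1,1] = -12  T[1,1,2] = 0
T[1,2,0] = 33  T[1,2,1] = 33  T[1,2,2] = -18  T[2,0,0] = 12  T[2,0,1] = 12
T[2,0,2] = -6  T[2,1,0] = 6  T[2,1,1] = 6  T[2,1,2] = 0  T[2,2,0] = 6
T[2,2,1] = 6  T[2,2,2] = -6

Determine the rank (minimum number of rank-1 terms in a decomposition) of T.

Lower bound: the mode-1 unfolding of T (rows indexed by i, columns by (j,k) = (0,0), (0,1), (0,2), (1,0), (1,1), (1,2), (2,0), (2,1), (2,2)) is [[-12, -12, 6, -6, -6, 0, -6, -6, 6], [21, 21, -18, -12, -12, 0, 33, 33, -18], [12, 12, -6, 6, 6, 0, 6, 6, -6]].
There the 2×2 minor on rows i ∈ {0, 1}, columns (j,k) ∈ {(0,0), (0,2)} is det [[-12, 6], [21, -18]] = 90 ≠ 0, so this unfolding has rank ≥ 2; CP rank is at least every unfolding rank, so rank(T) ≥ 2. (This is only a lower bound: in general the CP rank may exceed every unfolding rank, so we still need to exhibit 2 rank-1 terms summing to T.)
Upper bound — finding two terms. Write S_k = T[:,:,k] for the frontal slices: S₀ = [[-12, -6, -6], [21, -12, 33], [12, 6, 6]], S₁ = [[-12, -6, -6], [21, -12, 33], [12, 6, 6]], S₂ = [[6, 0, 6], [-18, 0, -18], [-6, 0, -6]].
If T = a₁ (x) b₁ (x) c₁ + a₂ (x) b₂ (x) c₂ then each S_k = c₁[k]·a₁b₁ᵀ + c₂[k]·a₂b₂ᵀ. S₀ and S₂ are linearly independent, so a₁b₁ᵀ and a₂b₂ᵀ must span the same plane of matrices: they are the rank-1 matrices of the form x·S₀ + y·S₂.
The 2×2 minor of x·S₀ + y·S₂ on rows {0,1}, columns {0,1} is 270·x² − 180·xy = 90·(3·x − 2·y)(x), vanishing at (x:y) = (2:3) and (0:1).
M₁ = 2·S₀ + 3·S₂ = [[-6, -12, 6], [-12, -24, 12], [6, 12, -6]] = (-6)·(1, 2, -1)(1, 2, -1)ᵀ and M₂ = S₂ = [[6, 0, 6], [-18, 0, -18], [-6, 0, -6]] = 6·(1, -3, -1)(1, 0, 1)ᵀ, so take a₁ = (1, 2, -1), b₁ = (1, 2, -1), a₂ = (1, -3, -1), b₂ = (1, 0, 1).
Each slice is an integer combination of E₁ = a₁b₁ᵀ and E₂ = a₂b₂ᵀ: S₀ = −3·E₁ − 9·E₂, S₁ = −3·E₁ − 9·E₂, S₂ = 6·E₂; reading off coefficients, c₁ = (-3, -3, 0) and c₂ = (-9, -9, 6).
Hence T = (1, 2, -1) (x) (1, 2, -1) (x) (-3, -3, 0) + (1, -3, -1) (x) (1, 0, 1) (x) (-9, -9, 6), so rank(T) ≤ 2.
These bounds meet, so rank(T) = 2.

2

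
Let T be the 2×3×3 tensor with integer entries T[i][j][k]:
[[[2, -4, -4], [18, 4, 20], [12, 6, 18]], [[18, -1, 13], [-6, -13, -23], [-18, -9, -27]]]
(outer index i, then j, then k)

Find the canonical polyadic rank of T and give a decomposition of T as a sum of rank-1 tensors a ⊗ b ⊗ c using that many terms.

rank(T) = 2

Lower bound: the mode-3 unfolding of T (rows indexed by k, columns by (i,j) = (0,0), (0,1), (0,2), (1,0), (1,1), (1,2)) is [[2, 18, 12, 18, -6, -18], [-4, 4, 6, -1, -13, -9], [-4, 20, 18, 13, -23, -27]].
There the 2×2 minor on rows k ∈ {0, 1}, columns (i,j) ∈ {(0,0), (0,1)} is det [[2, 18], [-4, 4]] = 80 ≠ 0, so this unfolding has rank ≥ 2; CP rank is at least every unfolding rank, so rank(T) ≥ 2. (Flattening ranks never certify an upper bound on CP rank; for that we must actually write T with 2 rank-1 terms.)
Upper bound — finding two terms. Write S_k = T[:,:,k] for the frontal slices: S₀ = [[2, 18, 12], [18, -6, -18]], S₁ = [[-4, 4, 6], [-1, -13, -9]], S₂ = [[-4, 20, 18], [13, -23, -27]].
If T = a₁ ⊗ b₁ ⊗ c₁ + a₂ ⊗ b₂ ⊗ c₂ then each S_k = c₁[k]·a₁b₁ᵀ + c₂[k]·a₂b₂ᵀ. S₀ and S₁ are linearly independent, so a₁b₁ᵀ and a₂b₂ᵀ must span the same plane of matrices: they are the rank-1 matrices of the form x·S₀ + y·S₁.
The 2×2 minor of x·S₀ + y·S₁ on rows {0,1}, columns {0,1} is −336·x² − 56·xy + 56·y² = (-56)·(3·x − y)(2·x + y), vanishing at (x:y) = (1:3) and (1:-2).
M₁ = S₀ + 3·S₁ = [[-10, 30, 30], [15, -45, -45]] = (-5)·[2, -3][1, -3, -3]ᵀ and M₂ = S₀ − 2·S₁ = [[10, 10, 0], [20, 20, 0]] = 10·[1, 2][1, 1, 0]ᵀ, so take a₁ = [2, -3], b₁ = [1, -3, -3], a₂ = [1, 2], b₂ = [1, 1, 0].
Each slice is an integer combination of E₁ = a₁b₁ᵀ and E₂ = a₂b₂ᵀ: S₀ = −2·E₁ + 6·E₂, S₁ = −E₁ − 2·E₂, S₂ = −3·E₁ + 2·E₂; reading off coefficients, c₁ = [-2, -1, -3] and c₂ = [6, -2, 2].
Hence T = [2, -3] ⊗ [1, -3, -3] ⊗ [-2, -1, -3] + [1, 2] ⊗ [1, 1, 0] ⊗ [6, -2, 2], so rank(T) ≤ 2.
These bounds meet, so rank(T) = 2.
Check entry T[1,2,1] = -9: (-3)·(-3)·(-1) + (2)·(0)·(-2) = -9.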